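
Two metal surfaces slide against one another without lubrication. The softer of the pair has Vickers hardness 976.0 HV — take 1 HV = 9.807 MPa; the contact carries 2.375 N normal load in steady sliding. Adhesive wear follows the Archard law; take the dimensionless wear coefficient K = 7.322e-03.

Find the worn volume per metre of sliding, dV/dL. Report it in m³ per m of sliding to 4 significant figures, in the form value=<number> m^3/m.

value=1.817e-12 m^3/m

Printed values are rounded, and the computation keeps full float precision; a single final rounding to 4 significant digits.
Hardness H = 976.0 HV × 9.807 MPa/HV = 9572 MPa = 9.572e+09 Pa.
In SI base units, W = 2.375 N, H = 9.572e+09 Pa, K = 7.322e-03.
The wear rate dV/dL = K·W/H (independent of L): 7.322e-03 · 2.375 / 9.572e+09 = 1.817e-12 m³/m.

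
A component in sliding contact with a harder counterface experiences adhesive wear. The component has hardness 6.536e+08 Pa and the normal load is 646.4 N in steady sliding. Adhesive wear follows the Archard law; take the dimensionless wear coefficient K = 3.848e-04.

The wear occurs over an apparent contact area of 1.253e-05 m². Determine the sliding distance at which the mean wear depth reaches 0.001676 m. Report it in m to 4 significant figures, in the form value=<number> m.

Intermediates are printed rounded — all arithmetic runs at full float precision, and a single final rounding: four significant digits.
SI base units throughout: W = 646.4 N, H = 6.536e+08 Pa, K = 3.848e-04.
Permissible volume V_lim = h_lim·A = 0.001676 · 1.253e-05 = 2.100e-08 m³.
Thus life L = V_lim·H/(K·W) = 2.100e-08 · 6.536e+08 / (3.848e-04 · 646.4) = 55.18 m.

value=55.18 m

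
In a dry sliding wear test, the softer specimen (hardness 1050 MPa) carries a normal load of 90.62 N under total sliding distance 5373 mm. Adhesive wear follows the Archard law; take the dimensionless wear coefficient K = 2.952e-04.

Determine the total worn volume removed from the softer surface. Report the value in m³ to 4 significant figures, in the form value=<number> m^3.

value=1.369e-10 m^3

The intermediates appear rounded. The computation carries full float precision — rounded once at the end to four significant digits.
Distance L = 5373 mm = 5.373 m.
Hardness H = 1050 MPa = 1.050e+09 Pa.
Working in SI base units: W = 90.62 N, H = 1.050e+09 Pa, K = 2.952e-04.
Wear volume V = K·W·L/H = 2.952e-04 · 90.62 · 5.373 / 1.050e+09 = 1.369e-10 m³.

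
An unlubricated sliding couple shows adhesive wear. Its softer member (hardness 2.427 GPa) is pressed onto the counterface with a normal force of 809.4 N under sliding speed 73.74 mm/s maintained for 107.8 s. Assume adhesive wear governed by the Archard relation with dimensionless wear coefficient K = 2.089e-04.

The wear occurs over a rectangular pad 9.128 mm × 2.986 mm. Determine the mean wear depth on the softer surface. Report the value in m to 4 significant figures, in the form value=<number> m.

All arithmetic runs at full precision. Intermediate values appear rounded, and rounded just once, at four significant figures.
Sliding speed v = 73.74 mm/s = 0.07374 m/s. Distance covered L = v·t = 0.07374 m/s × 107.8 s = 7.949 m.
Hardness H = 2.427 GPa = 2.427e+09 Pa.
Pad sides 9.128 mm × 2.986 mm = 0.009128 m × 0.002986 m. Contact area A = 0.009128 m × 0.002986 m = 2.726e-05 m².
Collected in SI base units: W = 809.4 N, H = 2.427e+09 Pa, K = 2.089e-04.
Wear volume V = K·W·L/H = 2.089e-04 · 809.4 · 7.949 / 2.427e+09 = 5.538e-10 m³.
Depth of wear h = V/A = 5.538e-10 / 2.726e-05 = 2.032e-05 m.

value=2.032e-05 m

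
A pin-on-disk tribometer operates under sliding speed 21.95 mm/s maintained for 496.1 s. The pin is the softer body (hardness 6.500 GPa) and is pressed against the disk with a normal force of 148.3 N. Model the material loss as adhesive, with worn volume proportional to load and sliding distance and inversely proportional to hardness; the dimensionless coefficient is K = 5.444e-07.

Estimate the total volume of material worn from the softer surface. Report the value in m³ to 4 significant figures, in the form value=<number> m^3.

value=1.353e-13 m^3

Printed values are rounded; each operation runs at full float precision. Rounded just once: 4 significant figures.
Sliding speed v = 21.95 mm/s = 0.02195 m/s. The distance L = v·t = 0.02195 m/s × 496.1 s = 10.89 m.
Hardness H = 6.500 GPa = 6.500e+09 Pa.
In SI base units, W = 148.3 N, H = 6.500e+09 Pa, K = 5.444e-07.
The Archard volume V = K·W·L/H = 5.444e-07 · 148.3 · 10.89 / 6.500e+09 = 1.353e-13 m³.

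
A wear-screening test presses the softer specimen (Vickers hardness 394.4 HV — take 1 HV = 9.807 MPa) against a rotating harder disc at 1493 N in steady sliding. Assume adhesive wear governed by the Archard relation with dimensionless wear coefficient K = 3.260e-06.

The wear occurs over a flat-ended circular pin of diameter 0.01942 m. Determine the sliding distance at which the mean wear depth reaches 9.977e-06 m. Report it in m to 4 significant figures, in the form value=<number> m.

All working math carries full float precision; intermediates are printed rounded; rounded just once to 4 significant figures.
Convert: Hardness H = 394.4 HV × 9.807 MPa/HV = 3868 MPa = 3.868e+09 Pa.
Convert: Contact area A = π·d²/4 = π·(0.01942 m)²/4 = 2.962e-04 m².
SI base units throughout: W = 1493 N, H = 3.868e+09 Pa, K = 3.260e-06.
Limit volume V_lim = h_lim·A = 9.977e-06 · 2.962e-04 = 2.955e-09 m³.
Life L = V_lim·H/(K·W) = 2.955e-09 · 3.868e+09 / (3.260e-06 · 1493) = 2348 m.

value=2348 m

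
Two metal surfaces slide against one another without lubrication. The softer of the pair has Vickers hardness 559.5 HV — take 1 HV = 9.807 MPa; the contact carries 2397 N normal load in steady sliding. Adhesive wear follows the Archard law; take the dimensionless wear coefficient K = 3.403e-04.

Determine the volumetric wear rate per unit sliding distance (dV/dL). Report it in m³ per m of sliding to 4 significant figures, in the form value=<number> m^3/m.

The algebra holds exact precision. Intermediates are displayed rounded; one last rounding: four significant figures.
Hardness H = 559.5 HV × 9.807 MPa/HV = 5487 MPa = 5.487e+09 Pa.
Working in SI base units: W = 2397 N, H = 5.487e+09 Pa, K = 3.403e-04.
The wear rate dV/dL = K·W/H, per unit distance: 3.403e-04 · 2397 / 5.487e+09 = 1.487e-10 m³/m.

value=1.487e-10 m^3/m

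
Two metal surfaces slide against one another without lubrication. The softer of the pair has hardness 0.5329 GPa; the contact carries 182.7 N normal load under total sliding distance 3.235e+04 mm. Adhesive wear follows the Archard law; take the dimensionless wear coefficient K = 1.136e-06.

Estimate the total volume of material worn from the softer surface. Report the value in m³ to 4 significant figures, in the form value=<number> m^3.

value=1.260e-11 m^3

Intermediate values are displayed rounded; the algebra carries full float precision — one final rounding: 4 significant digits.
The distance L = 3.235e+04 mm = 32.35 m.
Hardness H = 0.5329 GPa = 5.329e+08 Pa.
In SI base units: W = 182.7 N, H = 5.329e+08 Pa, K = 1.136e-06.
Archard volume V = K·W·L/H = 1.136e-06 · 182.7 · 32.35 / 5.329e+08 = 1.260e-11 m³.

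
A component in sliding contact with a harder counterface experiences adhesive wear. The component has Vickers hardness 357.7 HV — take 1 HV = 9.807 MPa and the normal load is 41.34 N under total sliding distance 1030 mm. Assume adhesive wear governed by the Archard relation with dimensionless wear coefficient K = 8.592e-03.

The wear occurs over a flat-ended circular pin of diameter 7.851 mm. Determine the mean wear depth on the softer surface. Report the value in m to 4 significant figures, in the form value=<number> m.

value=2.154e-06 m

Intermediates are printed rounded; all working math carries exact precision — a single final rounding, at 4 significant figures.
Convert: Path length L = 1030 mm = 1.030 m.
Convert: Hardness H = 357.7 HV × 9.807 MPa/HV = 3508 MPa = 3.508e+09 Pa.
Convert: Pin diameter d = 7.851 mm = 0.007851 m. Contact area A = π·d²/4 = π·(0.007851 m)²/4 = 4.841e-05 m².
In SI base units, W = 41.34 N, H = 3.508e+09 Pa, K = 8.592e-03.
Archard relation: V = K·W·L/H = 8.592e-03 · 41.34 · 1.030 / 3.508e+09 = 1.043e-10 m³.
Depth of wear h = V/A = 1.043e-10 / 4.841e-05 = 2.154e-06 m.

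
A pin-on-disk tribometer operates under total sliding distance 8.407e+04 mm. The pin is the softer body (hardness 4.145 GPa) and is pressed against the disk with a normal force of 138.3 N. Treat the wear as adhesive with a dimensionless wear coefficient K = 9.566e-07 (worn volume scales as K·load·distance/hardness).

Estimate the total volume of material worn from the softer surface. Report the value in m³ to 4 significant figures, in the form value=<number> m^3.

Each operation holds full precision; printed values are rounded, and a lone final rounding: 4 significant digits.
Sliding distance L = 8.407e+04 mm = 84.07 m.
Hardness H = 4.145 GPa = 4.145e+09 Pa.
Working in SI base units: W = 138.3 N, H = 4.145e+09 Pa, K = 9.566e-07.
Archard relation: V = K·W·L/H = 9.566e-07 · 138.3 · 84.07 / 4.145e+09 = 2.683e-12 m³.

value=2.683e-12 m^3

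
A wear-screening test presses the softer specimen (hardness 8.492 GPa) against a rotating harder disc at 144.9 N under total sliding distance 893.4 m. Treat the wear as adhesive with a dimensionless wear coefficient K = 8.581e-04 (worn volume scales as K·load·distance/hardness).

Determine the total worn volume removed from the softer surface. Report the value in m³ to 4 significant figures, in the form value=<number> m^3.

Quoted intermediates are rounded, and all working math holds full float precision. Rounded once at the end, at 4 significant digits.
Hardness H = 8.492 GPa = 8.492e+09 Pa.
Expressed in SI base units: W = 144.9 N, H = 8.492e+09 Pa, K = 8.581e-04.
Worn volume V = K·W·L/H = 8.581e-04 · 144.9 · 893.4 / 8.492e+09 = 1.308e-08 m³.

value=1.308e-08 m^3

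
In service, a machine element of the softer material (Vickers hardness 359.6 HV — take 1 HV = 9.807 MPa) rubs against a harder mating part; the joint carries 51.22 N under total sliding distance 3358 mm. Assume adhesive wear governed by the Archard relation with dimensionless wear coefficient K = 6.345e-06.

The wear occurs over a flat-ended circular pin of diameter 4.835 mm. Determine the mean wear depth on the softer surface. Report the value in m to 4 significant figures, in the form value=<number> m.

value=1.685e-08 m

All working math runs at exact precision — shown intermediates are rounded, and a lone final rounding: four significant digits.
Convert: Distance covered L = 3358 mm = 3.358 m.
Convert: Hardness H = 359.6 HV × 9.807 MPa/HV = 3527 MPa = 3.527e+09 Pa.
Convert: Pin diameter d = 4.835 mm = 0.004835 m. Contact area A = π·d²/4 = π·(0.004835 m)²/4 = 1.836e-05 m².
In SI base units: W = 51.22 N, H = 3.527e+09 Pa, K = 6.345e-06.
By Archard's law, V = K·W·L/H = 6.345e-06 · 51.22 · 3.358 / 3.527e+09 = 3.095e-13 m³.
Depth of wear h = V/A = 3.095e-13 / 1.836e-05 = 1.685e-08 m.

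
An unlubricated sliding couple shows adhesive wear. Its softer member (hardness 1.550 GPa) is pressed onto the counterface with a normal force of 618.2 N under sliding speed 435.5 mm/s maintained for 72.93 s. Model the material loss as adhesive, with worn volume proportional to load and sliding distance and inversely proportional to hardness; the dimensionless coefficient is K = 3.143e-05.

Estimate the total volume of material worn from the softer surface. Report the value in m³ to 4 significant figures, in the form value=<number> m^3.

value=3.981e-10 m^3

The intermediates are printed rounded, and the computation carries full float precision; rounded just once: 4 significant digits.
Convert: Sliding speed v = 435.5 mm/s = 0.4355 m/s. The distance L = v·t = 0.4355 m/s × 72.93 s = 31.76 m.
Convert: Hardness H = 1.550 GPa = 1.550e+09 Pa.
In SI base units, W = 618.2 N, H = 1.550e+09 Pa, K = 3.143e-05.
Wear volume V = K·W·L/H = 3.143e-05 · 618.2 · 31.76 / 1.550e+09 = 3.981e-10 m³.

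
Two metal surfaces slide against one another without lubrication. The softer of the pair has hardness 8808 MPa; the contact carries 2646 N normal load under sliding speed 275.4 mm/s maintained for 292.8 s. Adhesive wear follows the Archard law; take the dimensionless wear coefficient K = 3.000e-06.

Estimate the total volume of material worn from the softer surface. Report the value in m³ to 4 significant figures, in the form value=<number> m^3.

Intermediate values are shown rounded; the algebra runs at full precision — rounded just once: 4 significant figures.
Sliding speed v = 275.4 mm/s = 0.2754 m/s. Sliding distance L = v·t = 0.2754 m/s × 292.8 s = 80.64 m.
Hardness H = 8808 MPa = 8.808e+09 Pa.
As SI base values: W = 2646 N, H = 8.808e+09 Pa, K = 3.000e-06.
The Archard volume V = K·W·L/H = 3.000e-06 · 2646 · 80.64 / 8.808e+09 = 7.267e-11 m³.

value=7.267e-11 m^3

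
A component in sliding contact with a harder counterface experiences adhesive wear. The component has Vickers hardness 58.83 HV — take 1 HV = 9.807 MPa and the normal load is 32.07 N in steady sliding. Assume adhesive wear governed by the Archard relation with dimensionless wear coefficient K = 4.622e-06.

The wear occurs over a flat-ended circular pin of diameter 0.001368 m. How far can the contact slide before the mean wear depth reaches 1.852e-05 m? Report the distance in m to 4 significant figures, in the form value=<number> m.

value=106.0 m

Intermediate values are shown rounded, and all arithmetic keeps full float precision — rounded once at the end to 4 significant figures.
Convert: Hardness H = 58.83 HV × 9.807 MPa/HV = 576.9 MPa = 5.769e+08 Pa.
Convert: Contact area A = π·d²/4 = π·(0.001368 m)²/4 = 1.470e-06 m².
In SI base units: W = 32.07 N, H = 5.769e+08 Pa, K = 4.622e-06.
Permissible volume V_lim = h_lim·A = 1.852e-05 · 1.470e-06 = 2.722e-11 m³.
Thus life L = V_lim·H/(K·W) = 2.722e-11 · 5.769e+08 / (4.622e-06 · 32.07) = 106.0 m.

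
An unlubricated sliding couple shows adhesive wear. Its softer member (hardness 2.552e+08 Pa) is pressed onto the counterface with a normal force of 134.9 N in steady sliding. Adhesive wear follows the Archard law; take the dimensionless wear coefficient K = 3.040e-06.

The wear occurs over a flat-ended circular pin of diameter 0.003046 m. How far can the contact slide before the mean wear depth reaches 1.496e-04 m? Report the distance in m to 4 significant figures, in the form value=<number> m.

value=678.4 m

The computation carries exact precision, and intermediates are printed rounded; rounded once at the end: four significant figures.
Convert: Contact area A = π·d²/4 = π·(0.003046 m)²/4 = 7.287e-06 m².
Restated in SI base units: W = 134.9 N, H = 2.552e+08 Pa, K = 3.040e-06.
Volume at the limit: V_lim = h_lim·A = 1.496e-04 · 7.287e-06 = 1.090e-09 m³.
Life L = V_lim·H/(K·W) = 1.090e-09 · 2.552e+08 / (3.040e-06 · 134.9) = 678.4 m.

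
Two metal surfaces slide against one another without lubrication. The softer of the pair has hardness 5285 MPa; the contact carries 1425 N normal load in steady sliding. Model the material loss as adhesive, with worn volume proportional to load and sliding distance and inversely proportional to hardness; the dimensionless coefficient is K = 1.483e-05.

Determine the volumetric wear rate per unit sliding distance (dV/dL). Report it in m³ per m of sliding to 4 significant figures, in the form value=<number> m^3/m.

Each operation maintains full float precision — intermediates are printed rounded; one last rounding to four significant figures.
Hardness H = 5285 MPa = 5.285e+09 Pa.
As SI base values: W = 1425 N, H = 5.285e+09 Pa, K = 1.483e-05.
Volumetric rate dV/dL = K·W/H, per unit distance: 1.483e-05 · 1425 / 5.285e+09 = 3.999e-12 m³/m.

value=3.999e-12 m^3/m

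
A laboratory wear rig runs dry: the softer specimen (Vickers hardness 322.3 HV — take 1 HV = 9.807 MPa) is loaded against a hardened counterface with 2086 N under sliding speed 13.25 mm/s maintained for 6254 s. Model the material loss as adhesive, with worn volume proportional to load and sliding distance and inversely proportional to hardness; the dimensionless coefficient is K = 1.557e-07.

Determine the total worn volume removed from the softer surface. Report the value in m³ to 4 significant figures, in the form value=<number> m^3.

value=8.515e-12 m^3

Intermediates appear rounded. The algebra maintains exact precision — a lone final rounding to 4 significant figures.
Convert: Sliding speed v = 13.25 mm/s = 0.01325 m/s. Total distance L = v·t = 0.01325 m/s × 6254 s = 82.87 m.
Convert: Hardness H = 322.3 HV × 9.807 MPa/HV = 3161 MPa = 3.161e+09 Pa.
Collected in SI base units: W = 2086 N, H = 3.161e+09 Pa, K = 1.557e-07.
Volume removed: V = K·W·L/H = 1.557e-07 · 2086 · 82.87 / 3.161e+09 = 8.515e-12 m³.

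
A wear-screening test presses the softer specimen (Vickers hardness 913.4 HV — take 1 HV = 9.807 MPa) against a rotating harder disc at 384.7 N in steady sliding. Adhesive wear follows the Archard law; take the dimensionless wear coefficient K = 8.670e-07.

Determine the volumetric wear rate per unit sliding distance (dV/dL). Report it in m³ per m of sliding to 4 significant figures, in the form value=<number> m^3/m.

Shown intermediates are rounded. All arithmetic maintains full precision, and a lone final rounding: four significant figures.
Hardness H = 913.4 HV × 9.807 MPa/HV = 8958 MPa = 8.958e+09 Pa.
Expressed in SI base units: W = 384.7 N, H = 8.958e+09 Pa, K = 8.670e-07.
Rate of wear dV/dL = K·W/H — distance-free: 8.670e-07 · 384.7 / 8.958e+09 = 3.723e-14 m³/m.

value=3.723e-14 m^3/m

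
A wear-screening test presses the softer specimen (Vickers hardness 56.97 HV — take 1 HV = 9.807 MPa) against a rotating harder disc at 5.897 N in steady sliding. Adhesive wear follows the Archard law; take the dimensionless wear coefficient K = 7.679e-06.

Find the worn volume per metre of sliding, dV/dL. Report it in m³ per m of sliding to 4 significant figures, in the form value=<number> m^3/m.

Every step holds full precision. Intermediate values appear rounded — one last rounding, at four significant figures.
Hardness H = 56.97 HV × 9.807 MPa/HV = 558.7 MPa = 5.587e+08 Pa.
Collected in SI base units: W = 5.897 N, H = 5.587e+08 Pa, K = 7.679e-06.
Volumetric rate dV/dL = K·W/H (no L dependence): 7.679e-06 · 5.897 / 5.587e+08 = 8.105e-14 m³/m.

value=8.105e-14 m^3/m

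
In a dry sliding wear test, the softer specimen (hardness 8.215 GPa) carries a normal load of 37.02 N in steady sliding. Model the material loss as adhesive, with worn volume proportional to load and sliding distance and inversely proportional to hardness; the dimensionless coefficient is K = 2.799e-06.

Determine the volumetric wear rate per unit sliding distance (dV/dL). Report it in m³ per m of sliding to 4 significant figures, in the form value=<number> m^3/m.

Intermediate values are displayed rounded, and the computation runs at full precision. Rounded just once to 4 significant digits.
Convert: Hardness H = 8.215 GPa = 8.215e+09 Pa.
As SI base values: W = 37.02 N, H = 8.215e+09 Pa, K = 2.799e-06.
Sliding wear rate dV/dL = K·W/H, so: 2.799e-06 · 37.02 / 8.215e+09 = 1.261e-14 m³/m.

value=1.261e-14 m^3/m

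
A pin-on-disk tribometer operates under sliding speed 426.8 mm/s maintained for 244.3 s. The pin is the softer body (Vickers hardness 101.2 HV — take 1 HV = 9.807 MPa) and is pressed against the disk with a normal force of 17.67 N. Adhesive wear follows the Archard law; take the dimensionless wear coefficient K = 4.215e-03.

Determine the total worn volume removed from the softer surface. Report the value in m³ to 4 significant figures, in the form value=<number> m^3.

Quoted intermediates are rounded; each operation carries full precision — a lone final rounding, at four significant figures.
Sliding speed v = 426.8 mm/s = 0.4268 m/s. Distance covered L = v·t = 0.4268 m/s × 244.3 s = 104.3 m.
Hardness H = 101.2 HV × 9.807 MPa/HV = 992.5 MPa = 9.925e+08 Pa.
In SI base units, W = 17.67 N, H = 9.925e+08 Pa, K = 4.215e-03.
Archard relation: V = K·W·L/H = 4.215e-03 · 17.67 · 104.3 / 9.925e+08 = 7.825e-09 m³.

value=7.825e-09 m^3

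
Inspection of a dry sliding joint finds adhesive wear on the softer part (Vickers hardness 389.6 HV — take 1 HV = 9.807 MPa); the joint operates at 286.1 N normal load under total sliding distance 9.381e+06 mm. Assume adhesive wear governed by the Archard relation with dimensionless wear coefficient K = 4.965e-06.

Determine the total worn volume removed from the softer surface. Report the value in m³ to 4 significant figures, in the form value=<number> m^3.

Quoted intermediates are rounded — all arithmetic maintains full float precision, and one last rounding: four significant digits.
Convert: Distance L = 9.381e+06 mm = 9381 m.
Convert: Hardness H = 389.6 HV × 9.807 MPa/HV = 3821 MPa = 3.821e+09 Pa.
Restated in SI base units: W = 286.1 N, H = 3.821e+09 Pa, K = 4.965e-06.
Wear volume V = K·W·L/H = 4.965e-06 · 286.1 · 9381 / 3.821e+09 = 3.488e-09 m³.

value=3.488e-09 m^3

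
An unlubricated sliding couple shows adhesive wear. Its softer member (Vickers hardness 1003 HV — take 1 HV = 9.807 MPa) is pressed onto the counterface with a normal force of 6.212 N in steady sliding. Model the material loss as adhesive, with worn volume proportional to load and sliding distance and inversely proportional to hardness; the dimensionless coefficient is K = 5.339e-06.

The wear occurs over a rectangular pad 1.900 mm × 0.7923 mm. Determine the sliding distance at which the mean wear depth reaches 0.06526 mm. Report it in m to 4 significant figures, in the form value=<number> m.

Displayed values are rounded — every step carries exact precision. Rounded just once to four significant digits.
Convert: Hardness H = 1003 HV × 9.807 MPa/HV = 9836 MPa = 9.836e+09 Pa.
Convert: Pad sides 1.900 mm × 0.7923 mm = 1.900e-03 m × 7.923e-04 m. Contact area A = 1.900e-03 m × 7.923e-04 m = 1.505e-06 m².
Convert: Depth limit h_lim = 0.06526 mm = 6.526e-05 m.
Expressed in SI base units: W = 6.212 N, H = 9.836e+09 Pa, K = 5.339e-06.
Limit volume V_lim = h_lim·A = 6.526e-05 · 1.505e-06 = 9.824e-11 m³.
Life L = V_lim·H/(K·W) = 9.824e-11 · 9.836e+09 / (5.339e-06 · 6.212) = 2.914e+04 m.

value=2.914e+04 m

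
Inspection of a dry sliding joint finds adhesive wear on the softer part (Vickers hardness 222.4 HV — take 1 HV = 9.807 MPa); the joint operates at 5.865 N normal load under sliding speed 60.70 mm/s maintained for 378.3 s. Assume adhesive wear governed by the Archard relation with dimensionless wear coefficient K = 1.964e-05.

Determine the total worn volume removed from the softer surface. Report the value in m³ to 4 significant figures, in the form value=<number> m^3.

value=1.213e-12 m^3

Intermediates are shown rounded — all working math maintains exact precision. Rounded just once: four significant figures.
Sliding speed v = 60.70 mm/s = 0.06070 m/s. Distance L = v·t = 0.06070 m/s × 378.3 s = 22.96 m.
Hardness H = 222.4 HV × 9.807 MPa/HV = 2181 MPa = 2.181e+09 Pa.
As SI base values: W = 5.865 N, H = 2.181e+09 Pa, K = 1.964e-05.
Archard relation: V = K·W·L/H = 1.964e-05 · 5.865 · 22.96 / 2.181e+09 = 1.213e-12 m³.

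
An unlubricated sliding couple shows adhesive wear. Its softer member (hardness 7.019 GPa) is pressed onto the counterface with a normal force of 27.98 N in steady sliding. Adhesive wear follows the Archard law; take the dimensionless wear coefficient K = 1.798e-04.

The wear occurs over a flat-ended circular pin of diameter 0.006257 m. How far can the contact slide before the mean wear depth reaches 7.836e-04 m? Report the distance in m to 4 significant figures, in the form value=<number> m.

value=3.362e+04 m

Intermediates are shown rounded. The computation runs at full precision, and rounded just once, at four significant figures.
Hardness H = 7.019 GPa = 7.019e+09 Pa.
Contact area A = π·d²/4 = π·(0.006257 m)²/4 = 3.075e-05 m².
Restated in SI base units: W = 27.98 N, H = 7.019e+09 Pa, K = 1.798e-04.
Limit volume V_lim = h_lim·A = 7.836e-04 · 3.075e-05 = 2.409e-08 m³.
Life L = V_lim·H/(K·W) = 2.409e-08 · 7.019e+09 / (1.798e-04 · 27.98) = 3.362e+04 m.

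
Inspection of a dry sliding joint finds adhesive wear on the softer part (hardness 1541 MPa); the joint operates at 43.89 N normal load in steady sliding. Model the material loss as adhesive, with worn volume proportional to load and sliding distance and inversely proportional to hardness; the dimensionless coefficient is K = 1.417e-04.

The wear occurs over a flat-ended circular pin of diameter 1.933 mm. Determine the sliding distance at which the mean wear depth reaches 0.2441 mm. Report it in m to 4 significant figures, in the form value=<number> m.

value=177.5 m

Each operation keeps exact precision — intermediates are printed rounded, and rounded just once: 4 significant digits.
Convert: Hardness H = 1541 MPa = 1.541e+09 Pa.
Convert: Pin diameter d = 1.933 mm = 0.001933 m. Contact area A = π·d²/4 = π·(0.001933 m)²/4 = 2.935e-06 m².
Convert: Depth limit h_lim = 0.2441 mm = 2.441e-04 m.
Restated in SI base units: W = 43.89 N, H = 1.541e+09 Pa, K = 1.417e-04.
Wearable volume V_lim = h_lim·A = 2.441e-04 · 2.935e-06 = 7.163e-10 m³.
Sliding life L = V_lim·H/(K·W) = 7.163e-10 · 1.541e+09 / (1.417e-04 · 43.89) = 177.5 m.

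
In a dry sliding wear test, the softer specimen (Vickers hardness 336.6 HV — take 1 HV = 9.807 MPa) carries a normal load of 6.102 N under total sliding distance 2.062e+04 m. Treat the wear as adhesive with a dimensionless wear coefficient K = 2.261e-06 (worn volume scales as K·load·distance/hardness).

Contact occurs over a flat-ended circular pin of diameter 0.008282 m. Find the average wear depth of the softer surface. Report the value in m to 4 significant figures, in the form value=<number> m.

Intermediate values are displayed rounded, and all arithmetic runs at exact precision, and a single final rounding to four significant digits.
Hardness H = 336.6 HV × 9.807 MPa/HV = 3301 MPa = 3.301e+09 Pa.
Contact area A = π·d²/4 = π·(0.008282 m)²/4 = 5.387e-05 m².
Working in SI base units: W = 6.102 N, H = 3.301e+09 Pa, K = 2.261e-06.
Archard volume V = K·W·L/H = 2.261e-06 · 6.102 · 2.062e+04 / 3.301e+09 = 8.618e-11 m³.
Depth of wear h = V/A = 8.618e-11 / 5.387e-05 = 1.600e-06 m.

value=1.600e-06 m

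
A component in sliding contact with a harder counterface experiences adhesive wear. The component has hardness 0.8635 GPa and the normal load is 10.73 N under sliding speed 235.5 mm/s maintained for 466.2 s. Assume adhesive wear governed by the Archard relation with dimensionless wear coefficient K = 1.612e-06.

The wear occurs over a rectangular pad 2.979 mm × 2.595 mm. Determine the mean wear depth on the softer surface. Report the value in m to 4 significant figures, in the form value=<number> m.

Displayed values are rounded, and every step runs at exact precision, and a single final rounding: four significant figures.
Sliding speed v = 235.5 mm/s = 0.2355 m/s. The distance L = v·t = 0.2355 m/s × 466.2 s = 109.8 m.
Hardness H = 0.8635 GPa = 8.635e+08 Pa.
Pad sides 2.979 mm × 2.595 mm = 0.002979 m × 0.002595 m. Contact area A = 0.002979 m × 0.002595 m = 7.731e-06 m².
In SI base units: W = 10.73 N, H = 8.635e+08 Pa, K = 1.612e-06.
Worn volume V = K·W·L/H = 1.612e-06 · 10.73 · 109.8 / 8.635e+08 = 2.199e-12 m³.
Depth of wear h = V/A = 2.199e-12 / 7.731e-06 = 2.845e-07 m.

value=2.845e-07 m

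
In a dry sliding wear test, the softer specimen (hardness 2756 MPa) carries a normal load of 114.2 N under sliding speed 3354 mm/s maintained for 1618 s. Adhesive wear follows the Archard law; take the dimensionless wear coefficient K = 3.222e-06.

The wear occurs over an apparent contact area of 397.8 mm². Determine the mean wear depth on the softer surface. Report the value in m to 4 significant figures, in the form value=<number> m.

The intermediates appear rounded — all working math carries full float precision; one final rounding: four significant digits.
Sliding speed v = 3354 mm/s = 3.354 m/s. Path length L = v·t = 3.354 m/s × 1618 s = 5427 m.
Hardness H = 2756 MPa = 2.756e+09 Pa.
Contact area A = 397.8 mm² = 3.978e-04 m².
Restated in SI base units: W = 114.2 N, H = 2.756e+09 Pa, K = 3.222e-06.
By Archard's law, V = K·W·L/H = 3.222e-06 · 114.2 · 5427 / 2.756e+09 = 7.245e-10 m³.
Mean depth h = V/A = 7.245e-10 / 3.978e-04 = 1.821e-06 m.

value=1.821e-06 m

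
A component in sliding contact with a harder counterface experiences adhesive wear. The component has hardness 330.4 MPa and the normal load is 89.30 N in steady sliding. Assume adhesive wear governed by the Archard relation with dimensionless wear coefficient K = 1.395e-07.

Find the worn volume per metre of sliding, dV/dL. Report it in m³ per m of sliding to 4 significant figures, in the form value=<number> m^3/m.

Intermediates appear rounded; each operation runs at full precision. Rounded once at the end: four significant figures.
Convert: Hardness H = 330.4 MPa = 3.304e+08 Pa.
Working in SI base units: W = 89.30 N, H = 3.304e+08 Pa, K = 1.395e-07.
Volumetric rate dV/dL = K·W/H, per unit distance: 1.395e-07 · 89.30 / 3.304e+08 = 3.770e-14 m³/m.

value=3.770e-14 m^3/m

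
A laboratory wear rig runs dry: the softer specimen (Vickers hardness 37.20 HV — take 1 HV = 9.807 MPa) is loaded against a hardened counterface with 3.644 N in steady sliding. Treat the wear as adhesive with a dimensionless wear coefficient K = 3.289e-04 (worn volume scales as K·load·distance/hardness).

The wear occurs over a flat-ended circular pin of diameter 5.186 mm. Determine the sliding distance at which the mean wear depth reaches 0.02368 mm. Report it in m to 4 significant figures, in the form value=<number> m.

value=152.3 m

The intermediates are printed rounded. All working math holds exact precision — a single final rounding, at four significant digits.
Convert: Hardness H = 37.20 HV × 9.807 MPa/HV = 364.8 MPa = 3.648e+08 Pa.
Convert: Pin diameter d = 5.186 mm = 0.005186 m. Contact area A = π·d²/4 = π·(0.005186 m)²/4 = 2.112e-05 m².
Convert: Depth limit h_lim = 0.02368 mm = 2.368e-05 m.
Expressed in SI base units: W = 3.644 N, H = 3.648e+08 Pa, K = 3.289e-04.
Allowed volume V_lim = h_lim·A = 2.368e-05 · 2.112e-05 = 5.002e-10 m³.
Thus life L = V_lim·H/(K·W) = 5.002e-10 · 3.648e+08 / (3.289e-04 · 3.644) = 152.3 m.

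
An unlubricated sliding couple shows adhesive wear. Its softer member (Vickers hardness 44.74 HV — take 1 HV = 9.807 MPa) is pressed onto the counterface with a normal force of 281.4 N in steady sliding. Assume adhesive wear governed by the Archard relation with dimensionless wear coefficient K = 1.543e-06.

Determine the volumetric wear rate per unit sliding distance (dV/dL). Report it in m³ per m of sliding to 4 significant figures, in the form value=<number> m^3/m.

value=9.896e-13 m^3/m

All arithmetic runs at exact precision, and intermediate values are printed rounded; one final rounding: four significant digits.
Hardness H = 44.74 HV × 9.807 MPa/HV = 438.8 MPa = 4.388e+08 Pa.
Working in SI base units: W = 281.4 N, H = 4.388e+08 Pa, K = 1.543e-06.
Wear rate dV/dL = K·W/H: 1.543e-06 · 281.4 / 4.388e+08 = 9.896e-13 m³/m.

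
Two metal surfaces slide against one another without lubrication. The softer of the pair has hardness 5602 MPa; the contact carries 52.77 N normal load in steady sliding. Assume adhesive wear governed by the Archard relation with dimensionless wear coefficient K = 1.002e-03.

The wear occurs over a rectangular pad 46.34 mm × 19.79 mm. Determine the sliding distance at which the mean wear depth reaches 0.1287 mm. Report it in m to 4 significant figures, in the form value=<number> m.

value=1.250e+04 m

The computation keeps full float precision; the intermediates are shown rounded. Rounded just once: four significant digits.
Convert: Hardness H = 5602 MPa = 5.602e+09 Pa.
Convert: Pad sides 46.34 mm × 19.79 mm = 0.04634 m × 0.01979 m. Contact area A = 0.04634 m × 0.01979 m = 9.171e-04 m².
Convert: Depth limit h_lim = 0.1287 mm = 1.287e-04 m.
In SI base units: W = 52.77 N, H = 5.602e+09 Pa, K = 1.002e-03.
Permissible volume V_lim = h_lim·A = 1.287e-04 · 9.171e-04 = 1.180e-07 m³.
Sliding life L = V_lim·H/(K·W) = 1.180e-07 · 5.602e+09 / (1.002e-03 · 52.77) = 1.250e+04 m.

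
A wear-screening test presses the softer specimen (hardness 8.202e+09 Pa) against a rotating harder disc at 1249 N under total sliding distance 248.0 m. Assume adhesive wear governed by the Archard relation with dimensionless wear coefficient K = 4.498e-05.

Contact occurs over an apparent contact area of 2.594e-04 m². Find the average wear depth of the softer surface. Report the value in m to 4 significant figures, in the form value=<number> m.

value=6.549e-06 m

Intermediates appear rounded. Each operation carries full float precision — a lone final rounding to four significant digits.
In SI base units, W = 1249 N, H = 8.202e+09 Pa, K = 4.498e-05.
By Archard's law, V = K·W·L/H = 4.498e-05 · 1249 · 248.0 / 8.202e+09 = 1.699e-09 m³.
Mean depth h = V/A = 1.699e-09 / 2.594e-04 = 6.549e-06 m.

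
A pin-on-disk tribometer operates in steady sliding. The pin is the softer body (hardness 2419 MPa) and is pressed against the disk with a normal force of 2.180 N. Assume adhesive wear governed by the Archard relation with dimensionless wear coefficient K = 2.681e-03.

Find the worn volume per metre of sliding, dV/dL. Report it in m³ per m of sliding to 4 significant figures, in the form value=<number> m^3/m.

The computation maintains exact precision — shown intermediates are rounded; rounded once at the end: 4 significant figures.
Hardness H = 2419 MPa = 2.419e+09 Pa.
Restated in SI base units: W = 2.180 N, H = 2.419e+09 Pa, K = 2.681e-03.
Volumetric rate dV/dL = K·W/H (no L dependence): 2.681e-03 · 2.180 / 2.419e+09 = 2.416e-12 m³/m.

value=2.416e-12 m^3/m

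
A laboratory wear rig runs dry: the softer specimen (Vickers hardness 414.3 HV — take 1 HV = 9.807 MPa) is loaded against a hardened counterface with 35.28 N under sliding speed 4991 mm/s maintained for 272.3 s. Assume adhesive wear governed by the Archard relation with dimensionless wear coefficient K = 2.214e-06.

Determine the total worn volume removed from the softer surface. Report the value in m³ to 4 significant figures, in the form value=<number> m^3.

value=2.613e-11 m^3

All working math maintains exact precision; intermediates are shown rounded, and rounded just once to 4 significant figures.
Convert: Sliding speed v = 4991 mm/s = 4.991 m/s. Distance L = v·t = 4.991 m/s × 272.3 s = 1359 m.
Convert: Hardness H = 414.3 HV × 9.807 MPa/HV = 4063 MPa = 4.063e+09 Pa.
Collected in SI base units: W = 35.28 N, H = 4.063e+09 Pa, K = 2.214e-06.
The Archard volume V = K·W·L/H = 2.214e-06 · 35.28 · 1359 / 4.063e+09 = 2.613e-11 m³.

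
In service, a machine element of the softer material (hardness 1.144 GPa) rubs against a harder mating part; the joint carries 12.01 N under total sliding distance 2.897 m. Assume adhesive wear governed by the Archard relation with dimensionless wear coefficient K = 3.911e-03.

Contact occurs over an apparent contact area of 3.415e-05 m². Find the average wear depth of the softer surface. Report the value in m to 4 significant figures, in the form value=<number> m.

value=3.483e-06 m

All arithmetic carries exact precision — the intermediates are shown rounded. Rounded just once: 4 significant figures.
Convert: Hardness H = 1.144 GPa = 1.144e+09 Pa.
SI base units throughout: W = 12.01 N, H = 1.144e+09 Pa, K = 3.911e-03.
Worn volume V = K·W·L/H = 3.911e-03 · 12.01 · 2.897 / 1.144e+09 = 1.189e-10 m³.
Mean depth h = V/A = 1.189e-10 / 3.415e-05 = 3.483e-06 m.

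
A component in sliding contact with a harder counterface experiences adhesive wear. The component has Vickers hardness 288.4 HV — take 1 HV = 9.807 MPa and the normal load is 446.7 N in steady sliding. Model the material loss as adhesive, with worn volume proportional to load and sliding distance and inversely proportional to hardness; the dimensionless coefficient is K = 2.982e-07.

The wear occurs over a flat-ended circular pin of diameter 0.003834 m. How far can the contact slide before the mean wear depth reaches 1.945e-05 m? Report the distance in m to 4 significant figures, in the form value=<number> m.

value=4768 m

The intermediates are printed rounded — every step maintains full float precision — a lone final rounding: four significant digits.
Convert: Hardness H = 288.4 HV × 9.807 MPa/HV = 2828 MPa = 2.828e+09 Pa.
Convert: Contact area A = π·d²/4 = π·(0.003834 m)²/4 = 1.155e-05 m².
In SI base units, W = 446.7 N, H = 2.828e+09 Pa, K = 2.982e-07.
Permissible volume V_lim = h_lim·A = 1.945e-05 · 1.155e-05 = 2.246e-10 m³.
Sliding life L = V_lim·H/(K·W) = 2.246e-10 · 2.828e+09 / (2.982e-07 · 446.7) = 4768 m.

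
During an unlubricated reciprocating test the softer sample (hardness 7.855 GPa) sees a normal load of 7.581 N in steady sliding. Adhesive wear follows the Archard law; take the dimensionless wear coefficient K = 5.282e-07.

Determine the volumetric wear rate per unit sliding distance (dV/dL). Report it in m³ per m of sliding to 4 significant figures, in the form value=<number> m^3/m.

value=5.098e-16 m^3/m

The intermediates are shown rounded — every step holds exact precision, and one final rounding, at 4 significant figures.
Convert: Hardness H = 7.855 GPa = 7.855e+09 Pa.
Working in SI base units: W = 7.581 N, H = 7.855e+09 Pa, K = 5.282e-07.
Wear rate dV/dL = K·W/H (no L dependence): 5.282e-07 · 7.581 / 7.855e+09 = 5.098e-16 m³/m.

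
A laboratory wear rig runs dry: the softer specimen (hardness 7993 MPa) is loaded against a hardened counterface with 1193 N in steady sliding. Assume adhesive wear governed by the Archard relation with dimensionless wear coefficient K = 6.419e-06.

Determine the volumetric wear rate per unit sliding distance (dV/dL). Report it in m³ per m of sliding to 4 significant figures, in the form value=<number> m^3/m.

value=9.581e-13 m^3/m

The algebra holds exact precision. Intermediates are printed rounded — rounded once at the end to four significant digits.
Convert: Hardness H = 7993 MPa = 7.993e+09 Pa.
SI base units throughout: W = 1193 N, H = 7.993e+09 Pa, K = 6.419e-06.
The wear rate dV/dL = K·W/H (no L dependence): 6.419e-06 · 1193 / 7.993e+09 = 9.581e-13 m³/m.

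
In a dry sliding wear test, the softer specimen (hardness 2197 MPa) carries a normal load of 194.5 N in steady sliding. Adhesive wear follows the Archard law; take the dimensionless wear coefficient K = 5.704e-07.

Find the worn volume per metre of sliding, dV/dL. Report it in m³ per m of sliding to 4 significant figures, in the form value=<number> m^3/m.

Displayed values are rounded. All working math runs at full float precision — a lone final rounding: four significant figures.
Hardness H = 2197 MPa = 2.197e+09 Pa.
In SI base units, W = 194.5 N, H = 2.197e+09 Pa, K = 5.704e-07.
Wear rate dV/dL = K·W/H: 5.704e-07 · 194.5 / 2.197e+09 = 5.050e-14 m³/m.

value=5.050e-14 m^3/m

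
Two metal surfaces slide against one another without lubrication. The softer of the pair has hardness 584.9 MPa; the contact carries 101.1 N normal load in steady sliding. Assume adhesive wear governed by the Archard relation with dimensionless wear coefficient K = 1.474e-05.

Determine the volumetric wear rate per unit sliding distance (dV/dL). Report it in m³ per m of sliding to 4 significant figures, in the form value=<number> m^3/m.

Each operation runs at full precision — the intermediates are displayed rounded, and a lone final rounding to 4 significant digits.
Hardness H = 584.9 MPa = 5.849e+08 Pa.
In SI base units, W = 101.1 N, H = 5.849e+08 Pa, K = 1.474e-05.
Sliding wear rate dV/dL = K·W/H (no L dependence): 1.474e-05 · 101.1 / 5.849e+08 = 2.548e-12 m³/m.

value=2.548e-12 m^3/m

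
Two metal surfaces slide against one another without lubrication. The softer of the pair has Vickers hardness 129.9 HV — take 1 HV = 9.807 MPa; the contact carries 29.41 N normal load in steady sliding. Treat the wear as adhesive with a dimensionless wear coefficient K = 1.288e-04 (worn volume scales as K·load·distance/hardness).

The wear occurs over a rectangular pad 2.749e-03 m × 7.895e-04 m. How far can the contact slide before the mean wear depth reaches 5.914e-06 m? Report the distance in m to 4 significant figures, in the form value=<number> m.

Displayed values are rounded, and all arithmetic keeps exact precision; rounded just once: 4 significant figures.
Convert: Hardness H = 129.9 HV × 9.807 MPa/HV = 1274 MPa = 1.274e+09 Pa.
Convert: Contact area A = 2.749e-03 m × 7.895e-04 m = 2.170e-06 m².
In SI base units: W = 29.41 N, H = 1.274e+09 Pa, K = 1.288e-04.
Wearable volume V_lim = h_lim·A = 5.914e-06 · 2.170e-06 = 1.284e-11 m³.
Life L = V_lim·H/(K·W) = 1.284e-11 · 1.274e+09 / (1.288e-04 · 29.41) = 4.317 m.

value=4.317 m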